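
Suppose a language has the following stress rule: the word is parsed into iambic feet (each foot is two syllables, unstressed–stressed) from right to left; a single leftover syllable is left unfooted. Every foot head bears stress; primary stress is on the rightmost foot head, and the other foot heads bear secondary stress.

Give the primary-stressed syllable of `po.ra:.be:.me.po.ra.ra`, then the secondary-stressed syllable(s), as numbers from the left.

primary 7, secondary 3, 5

Parse right to left into iambic (σˈσ) feet: po (ra:.ˈbe:) (me.ˈpo) (ra.ˈra). Syllable 1 is left unfooted.
Foot heads (stressed positions): 3, 5, 7.
End Rule Rightmost: primary stress on the rightmost head = syllable 7.
Secondary stress on 3, 5: po.ra:.ˌbe:.me.ˌpo.ra.ˈra.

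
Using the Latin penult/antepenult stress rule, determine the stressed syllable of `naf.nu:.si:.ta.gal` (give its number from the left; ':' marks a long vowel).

3

Classical Latin: stress the penult if heavy (long vowel or closed), else the antepenult.
Weights: 3 si: H, 4 ta L, 5 gal H.
The penult (syllable 4, ta) is light, so stress falls on the antepenult (syllable 3, si:).
Stress on syllable 3: naf.nu:.ˈsi:.ta.gal.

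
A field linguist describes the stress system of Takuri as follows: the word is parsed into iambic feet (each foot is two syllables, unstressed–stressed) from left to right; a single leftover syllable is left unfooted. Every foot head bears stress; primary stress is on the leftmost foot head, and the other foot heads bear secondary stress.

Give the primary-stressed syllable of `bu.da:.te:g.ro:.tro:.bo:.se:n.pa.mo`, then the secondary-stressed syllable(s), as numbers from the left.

primary 2, secondary 4, 6, 8

Parse left to right into iambic (σˈσ) feet: (bu.ˈda:) (te:g.ˈro:) (tro:.ˈbo:) (se:n.ˈpa) mo. Syllable 9 is left unfooted.
Foot heads (stressed positions): 2, 4, 6, 8.
End Rule Leftmost: primary stress on the leftmost head = syllable 2.
Secondary stress on 4, 6, 8: bu.ˈda:.te:g.ˌro:.tro:.ˌbo:.se:n.ˌpa.mo.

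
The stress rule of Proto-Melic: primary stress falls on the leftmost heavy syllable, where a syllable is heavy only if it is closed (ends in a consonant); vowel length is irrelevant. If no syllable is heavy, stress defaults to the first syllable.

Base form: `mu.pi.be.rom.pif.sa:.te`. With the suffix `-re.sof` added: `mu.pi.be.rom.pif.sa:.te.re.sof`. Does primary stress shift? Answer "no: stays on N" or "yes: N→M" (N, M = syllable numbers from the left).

no: stays on 4

Base `mu.pi.be.rom.pif.sa:.te` (7 syllables):
  Weights: 1 mu L, 2 pi L, 3 be L, 4 rom H, 5 pif H, 6 sa: L, 7 te L.
  Heavy syllables in the domain: 4, 5. The leftmost is syllable 4 (rom).
  → primary stress on syllable 4.
Suffixed `mu.pi.be.rom.pif.sa:.te.re.sof` (9 syllables):
  Weights: 1 mu L, 2 pi L, 3 be L, 4 rom H, 5 pif H, 6 sa: L, 7 te L, 8 re L, 9 sof H.
  Heavy syllables in the domain: 4, 5, 9. The leftmost is syllable 4 (rom).
  → primary stress on syllable 4.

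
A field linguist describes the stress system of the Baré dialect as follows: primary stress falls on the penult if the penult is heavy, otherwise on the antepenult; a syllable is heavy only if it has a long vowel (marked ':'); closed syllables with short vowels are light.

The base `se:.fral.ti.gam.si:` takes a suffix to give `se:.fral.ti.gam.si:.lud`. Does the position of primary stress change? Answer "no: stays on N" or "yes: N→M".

Base `se:.fral.ti.gam.si:` (5 syllables):
  Weights: 3 ti L, 4 gam L, 5 si: H.
  The penult (syllable 4, gam) is light, so stress falls on the antepenult (syllable 3, ti).
  → primary stress on syllable 3.
Suffixed `se:.fral.ti.gam.si:.lud` (6 syllables):
  Weights: 4 gam L, 5 si: H, 6 lud L.
  The penult (syllable 5, si:) is heavy, so it takes stress.
  → primary stress on syllable 5.

yes: 3→5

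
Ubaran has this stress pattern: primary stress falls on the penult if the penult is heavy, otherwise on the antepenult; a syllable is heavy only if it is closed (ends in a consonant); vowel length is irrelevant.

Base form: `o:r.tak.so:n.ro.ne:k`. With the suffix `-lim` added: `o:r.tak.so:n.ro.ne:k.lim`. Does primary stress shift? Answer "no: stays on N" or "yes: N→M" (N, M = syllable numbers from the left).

yes: 3→5

Base `o:r.tak.so:n.ro.ne:k` (5 syllables):
  Weights: 3 so:n H, 4 ro L, 5 ne:k H.
  The penult (syllable 4, ro) is light, so stress falls on the antepenult (syllable 3, so:n).
  → primary stress on syllable 3.
Suffixed `o:r.tak.so:n.ro.ne:k.lim` (6 syllables):
  Weights: 4 ro L, 5 ne:k H, 6 lim H.
  The penult (syllable 5, ne:k) is heavy, so it takes stress.
  → primary stress on syllable 5.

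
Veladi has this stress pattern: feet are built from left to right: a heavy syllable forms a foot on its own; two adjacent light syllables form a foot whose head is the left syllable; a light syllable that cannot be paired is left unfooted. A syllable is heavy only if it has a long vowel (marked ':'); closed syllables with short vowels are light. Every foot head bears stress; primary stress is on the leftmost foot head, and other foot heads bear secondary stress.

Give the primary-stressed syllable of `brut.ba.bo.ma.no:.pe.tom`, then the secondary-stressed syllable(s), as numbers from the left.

Weights: 1 brut L, 2 ba L, 3 bo L, 4 ma L, 5 no: H, 6 pe L, 7 tom L.
Parse left to right (heavy = foot alone; LL = one foot; stranded L unfooted): (ˈbrut.ba) (ˈbo.ma) (ˈno:) (ˈpe.tom).
Foot heads: 1, 3, 5, 6.
Primary stress on the leftmost head = syllable 1.
Secondary stress on 3, 5, 6: ˈbrut.ba.ˌbo.ma.ˌno:.ˌpe.tom.

primary 1, secondary 3, 5, 6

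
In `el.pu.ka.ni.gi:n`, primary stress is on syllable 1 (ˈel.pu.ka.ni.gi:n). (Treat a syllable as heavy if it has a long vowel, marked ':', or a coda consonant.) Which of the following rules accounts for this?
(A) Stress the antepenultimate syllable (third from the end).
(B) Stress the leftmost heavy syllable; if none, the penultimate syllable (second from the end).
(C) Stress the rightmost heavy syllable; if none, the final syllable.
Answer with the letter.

Rule A → syllable 3 (observed: 1).
Rule B → syllable 1 ✓.
Rule C → syllable 5 (observed: 1).

B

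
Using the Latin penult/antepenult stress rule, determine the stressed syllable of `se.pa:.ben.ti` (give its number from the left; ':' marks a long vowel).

Classical Latin: stress the penult if heavy (long vowel or closed), else the antepenult.
Weights: 2 pa: H, 3 ben H, 4 ti L.
The penult (syllable 3, ben) is heavy, so it takes stress.
Stress on syllable 3: se.pa:.ˈben.ti.

3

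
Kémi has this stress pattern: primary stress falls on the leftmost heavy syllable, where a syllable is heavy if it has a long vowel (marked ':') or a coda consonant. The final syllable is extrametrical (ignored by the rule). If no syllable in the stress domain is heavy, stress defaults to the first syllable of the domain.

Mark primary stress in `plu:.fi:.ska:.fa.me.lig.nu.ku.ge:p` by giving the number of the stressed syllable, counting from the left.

1

The final syllable (9, ge:p) is extrametrical; the stress domain is syllables 1–8.
Weights: 1 plu: H, 2 fi: H, 3 ska: H, 4 fa L, 5 me L, 6 lig H, 7 nu L, 8 ku L.
Heavy syllables in the domain: 1, 2, 3, 6. The leftmost is syllable 1 (plu:).
Primary stress: syllable 1 → ˈplu:.fi:.ska:.fa.me.lig.nu.ku.ge:p.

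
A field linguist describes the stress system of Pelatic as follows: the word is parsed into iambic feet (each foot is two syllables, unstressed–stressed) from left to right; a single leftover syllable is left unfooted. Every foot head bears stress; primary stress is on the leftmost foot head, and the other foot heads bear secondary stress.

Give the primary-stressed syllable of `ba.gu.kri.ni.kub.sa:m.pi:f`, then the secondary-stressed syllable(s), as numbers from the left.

Parse left to right into iambic (σˈσ) feet: (ba.ˈgu) (kri.ˈni) (kub.ˈsa:m) pi:f. Syllable 7 is left unfooted.
Foot heads (stressed positions): 2, 4, 6.
End Rule Leftmost: primary stress on the leftmost head = syllable 2.
Secondary stress on 4, 6: ba.ˈgu.kri.ˌni.kub.ˌsa:m.pi:f.

primary 2, secondary 4, 6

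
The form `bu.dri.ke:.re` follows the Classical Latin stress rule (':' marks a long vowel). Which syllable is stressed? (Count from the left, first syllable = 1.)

Classical Latin: stress the penult if heavy (long vowel or closed), else the antepenult.
Weights: 2 dri L, 3 ke: H, 4 re L.
The penult (syllable 3, ke:) is heavy, so it takes stress.
Stress on syllable 3: bu.dri.ˈke:.re.

3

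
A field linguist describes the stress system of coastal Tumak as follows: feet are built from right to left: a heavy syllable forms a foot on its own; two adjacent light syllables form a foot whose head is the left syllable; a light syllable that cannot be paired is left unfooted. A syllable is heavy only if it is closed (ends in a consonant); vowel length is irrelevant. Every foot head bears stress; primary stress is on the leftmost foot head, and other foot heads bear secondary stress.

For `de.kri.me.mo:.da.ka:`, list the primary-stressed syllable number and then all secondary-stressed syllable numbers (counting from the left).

Weights: 1 de L, 2 kri L, 3 me L, 4 mo: L, 5 da L, 6 ka: L.
Parse right to left (heavy = foot alone; LL = one foot; stranded L unfooted): (ˈde.kri) (ˈme.mo:) (ˈda.ka:).
Foot heads: 1, 3, 5.
Primary stress on the leftmost head = syllable 1.
Secondary stress on 3, 5: ˈde.kri.ˌme.mo:.ˌda.ka:.

primary 1, secondary 3, 5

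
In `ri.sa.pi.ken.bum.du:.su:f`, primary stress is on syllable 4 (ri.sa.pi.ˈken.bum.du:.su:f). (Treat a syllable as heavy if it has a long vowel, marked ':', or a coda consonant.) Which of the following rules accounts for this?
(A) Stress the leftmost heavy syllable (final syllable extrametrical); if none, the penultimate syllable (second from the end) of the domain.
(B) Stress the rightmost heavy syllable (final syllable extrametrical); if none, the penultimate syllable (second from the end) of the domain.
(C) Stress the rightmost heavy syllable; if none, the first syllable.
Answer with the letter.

A

Rule A → syllable 4 ✓.
Rule B → syllable 6 (observed: 4).
Rule C → syllable 7 (observed: 4).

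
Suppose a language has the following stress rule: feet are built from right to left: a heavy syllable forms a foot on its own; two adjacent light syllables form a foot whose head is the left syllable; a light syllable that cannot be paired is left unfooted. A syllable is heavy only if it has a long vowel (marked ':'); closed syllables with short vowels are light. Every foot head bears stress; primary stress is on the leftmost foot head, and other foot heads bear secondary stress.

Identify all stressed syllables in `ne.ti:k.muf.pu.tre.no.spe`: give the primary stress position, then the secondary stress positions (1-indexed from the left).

primary 2, secondary 4, 6

Weights: 1 ne L, 2 ti:k H, 3 muf L, 4 pu L, 5 tre L, 6 no L, 7 spe L.
Parse right to left (heavy = foot alone; LL = one foot; stranded L unfooted): ne (ˈti:k) muf (ˈpu.tre) (ˈno.spe).
Foot heads: 2, 4, 6.
Primary stress on the leftmost head = syllable 2.
Secondary stress on 4, 6: ne.ˈti:k.muf.ˌpu.tre.ˌno.spe.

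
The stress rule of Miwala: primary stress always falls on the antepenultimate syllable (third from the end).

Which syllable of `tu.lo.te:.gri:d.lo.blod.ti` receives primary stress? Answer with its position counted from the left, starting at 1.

5

The word has 7 syllables; the antepenultimate syllable (third from the end) is syllable 5 (lo).
Primary stress: syllable 5 → tu.lo.te:.gri:d.ˈlo.blod.ti.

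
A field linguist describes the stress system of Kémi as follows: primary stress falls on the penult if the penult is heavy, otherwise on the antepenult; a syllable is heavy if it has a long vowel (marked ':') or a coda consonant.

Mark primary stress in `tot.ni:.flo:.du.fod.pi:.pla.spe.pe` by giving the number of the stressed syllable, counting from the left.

Weights: 7 pla L, 8 spe L, 9 pe L.
The penult (syllable 8, spe) is light, so stress falls on the antepenult (syllable 7, pla).
Primary stress: syllable 7 → tot.ni:.flo:.du.fod.pi:.ˈpla.spe.pe.

7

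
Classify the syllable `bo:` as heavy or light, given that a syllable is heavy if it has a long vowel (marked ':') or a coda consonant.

heavy

`bo:`: long vowel, open (no coda). Long vowel → heavy.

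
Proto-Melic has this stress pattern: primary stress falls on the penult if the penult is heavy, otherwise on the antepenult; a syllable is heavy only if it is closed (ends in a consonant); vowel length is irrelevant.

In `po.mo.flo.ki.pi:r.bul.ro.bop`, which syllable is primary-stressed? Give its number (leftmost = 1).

Weights: 6 bul H, 7 ro L, 8 bop H.
The penult (syllable 7, ro) is light, so stress falls on the antepenult (syllable 6, bul).
Primary stress: syllable 6 → po.mo.flo.ki.pi:r.ˈbul.ro.bop.

6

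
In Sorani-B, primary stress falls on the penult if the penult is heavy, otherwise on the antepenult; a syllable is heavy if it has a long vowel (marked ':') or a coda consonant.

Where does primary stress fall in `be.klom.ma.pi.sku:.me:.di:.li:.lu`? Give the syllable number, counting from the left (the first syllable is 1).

Weights: 7 di: H, 8 li: H, 9 lu L.
The penult (syllable 8, li:) is heavy, so it takes stress.
Primary stress: syllable 8 → be.klom.ma.pi.sku:.me:.di:.ˈli:.lu.

8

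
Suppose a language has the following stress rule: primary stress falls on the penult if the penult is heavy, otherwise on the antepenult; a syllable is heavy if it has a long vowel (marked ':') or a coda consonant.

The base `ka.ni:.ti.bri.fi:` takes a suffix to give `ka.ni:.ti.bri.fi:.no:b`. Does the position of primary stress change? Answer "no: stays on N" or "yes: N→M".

yes: 3→5

Base `ka.ni:.ti.bri.fi:` (5 syllables):
  Weights: 3 ti L, 4 bri L, 5 fi: H.
  The penult (syllable 4, bri) is light, so stress falls on the antepenult (syllable 3, ti).
  → primary stress on syllable 3.
Suffixed `ka.ni:.ti.bri.fi:.no:b` (6 syllables):
  Weights: 4 bri L, 5 fi: H, 6 no:b H.
  The penult (syllable 5, fi:) is heavy, so it takes stress.
  → primary stress on syllable 5.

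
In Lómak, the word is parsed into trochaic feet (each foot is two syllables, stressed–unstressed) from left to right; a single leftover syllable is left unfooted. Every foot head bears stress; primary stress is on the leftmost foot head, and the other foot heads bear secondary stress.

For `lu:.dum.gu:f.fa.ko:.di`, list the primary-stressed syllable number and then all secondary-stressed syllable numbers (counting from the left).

Parse left to right into trochaic (ˈσσ) feet: (ˈlu:.dum) (ˈgu:f.fa) (ˈko:.di).
Foot heads (stressed positions): 1, 3, 5.
End Rule Leftmost: primary stress on the leftmost head = syllable 1.
Secondary stress on 3, 5: ˈlu:.dum.ˌgu:f.fa.ˌko:.di.

primary 1, secondary 3, 5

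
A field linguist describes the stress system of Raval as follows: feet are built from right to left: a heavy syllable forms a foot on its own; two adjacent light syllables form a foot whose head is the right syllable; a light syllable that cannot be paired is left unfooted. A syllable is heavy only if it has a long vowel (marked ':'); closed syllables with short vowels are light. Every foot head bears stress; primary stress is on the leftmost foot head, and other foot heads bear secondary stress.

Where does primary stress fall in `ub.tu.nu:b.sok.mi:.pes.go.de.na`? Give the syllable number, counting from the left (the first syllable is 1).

2

Weights: 1 ub L, 2 tu L, 3 nu:b H, 4 sok L, 5 mi: H, 6 pes L, 7 go L, 8 de L, 9 na L.
Parse right to left (heavy = foot alone; LL = one foot; stranded L unfooted): (ub.ˈtu) (ˈnu:b) sok (ˈmi:) (pes.ˈgo) (de.ˈna).
Foot heads: 2, 3, 5, 7, 9.
Primary stress on the leftmost head = syllable 2.
Primary stress: syllable 2 → ub.ˈtu.nu:b.sok.mi:.pes.go.de.na.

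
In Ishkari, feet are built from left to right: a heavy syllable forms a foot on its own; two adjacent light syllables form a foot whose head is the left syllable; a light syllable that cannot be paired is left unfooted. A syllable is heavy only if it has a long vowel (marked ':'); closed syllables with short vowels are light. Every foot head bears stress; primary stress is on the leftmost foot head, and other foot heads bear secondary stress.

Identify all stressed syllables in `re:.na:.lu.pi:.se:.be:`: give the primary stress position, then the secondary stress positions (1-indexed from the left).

primary 1, secondary 2, 4, 5, 6

Weights: 1 re: H, 2 na: H, 3 lu L, 4 pi: H, 5 se: H, 6 be: H.
Parse left to right (heavy = foot alone; LL = one foot; stranded L unfooted): (ˈre:) (ˈna:) lu (ˈpi:) (ˈse:) (ˈbe:).
Foot heads: 1, 2, 4, 5, 6.
Primary stress on the leftmost head = syllable 1.
Secondary stress on 2, 4, 5, 6: ˈre:.ˌna:.lu.ˌpi:.ˌse:.ˌbe:.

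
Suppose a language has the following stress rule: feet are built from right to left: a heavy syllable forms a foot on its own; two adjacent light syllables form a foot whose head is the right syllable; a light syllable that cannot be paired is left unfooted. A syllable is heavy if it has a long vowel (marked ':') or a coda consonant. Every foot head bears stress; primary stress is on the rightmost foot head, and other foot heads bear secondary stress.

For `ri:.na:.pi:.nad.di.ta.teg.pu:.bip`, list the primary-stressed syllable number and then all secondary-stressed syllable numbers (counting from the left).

primary 9, secondary 1, 2, 3, 4, 6, 7, 8

Weights: 1 ri: H, 2 na: H, 3 pi: H, 4 nad H, 5 di L, 6 ta L, 7 teg H, 8 pu: H, 9 bip H.
Parse right to left (heavy = foot alone; LL = one foot; stranded L unfooted): (ˈri:) (ˈna:) (ˈpi:) (ˈnad) (di.ˈta) (ˈteg) (ˈpu:) (ˈbip).
Foot heads: 1, 2, 3, 4, 6, 7, 8, 9.
Primary stress on the rightmost head = syllable 9.
Secondary stress on 1, 2, 3, 4, 6, 7, 8: ˌri:.ˌna:.ˌpi:.ˌnad.di.ˌta.ˌteg.ˌpu:.ˈbip.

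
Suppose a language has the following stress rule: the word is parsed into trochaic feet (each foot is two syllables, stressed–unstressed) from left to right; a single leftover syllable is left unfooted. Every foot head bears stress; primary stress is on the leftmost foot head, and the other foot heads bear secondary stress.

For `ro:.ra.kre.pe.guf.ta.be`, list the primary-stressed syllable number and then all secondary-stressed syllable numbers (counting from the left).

primary 1, secondary 3, 5

Parse left to right into trochaic (ˈσσ) feet: (ˈro:.ra) (ˈkre.pe) (ˈguf.ta) be. Syllable 7 is left unfooted.
Foot heads (stressed positions): 1, 3, 5.
End Rule Leftmost: primary stress on the leftmost head = syllable 1.
Secondary stress on 3, 5: ˈro:.ra.ˌkre.pe.ˌguf.ta.be.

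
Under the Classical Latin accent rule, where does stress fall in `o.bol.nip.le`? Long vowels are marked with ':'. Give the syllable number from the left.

3

Classical Latin: stress the penult if heavy (long vowel or closed), else the antepenult.
Weights: 2 bol H, 3 nip H, 4 le L.
The penult (syllable 3, nip) is heavy, so it takes stress.
Stress on syllable 3: o.bol.ˈnip.le.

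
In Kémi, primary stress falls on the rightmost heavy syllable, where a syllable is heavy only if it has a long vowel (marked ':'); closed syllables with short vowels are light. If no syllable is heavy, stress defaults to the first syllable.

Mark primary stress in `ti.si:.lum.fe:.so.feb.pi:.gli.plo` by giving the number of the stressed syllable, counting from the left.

Weights: 1 ti L, 2 si: H, 3 lum L, 4 fe: H, 5 so L, 6 feb L, 7 pi: H, 8 gli L, 9 plo L.
Heavy syllables in the domain: 2, 4, 7. The rightmost is syllable 7 (pi:).
Primary stress: syllable 7 → ti.si:.lum.fe:.so.feb.ˈpi:.gli.plo.

7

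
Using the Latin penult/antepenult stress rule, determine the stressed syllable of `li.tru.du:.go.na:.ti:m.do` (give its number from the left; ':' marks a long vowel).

6

Classical Latin: stress the penult if heavy (long vowel or closed), else the antepenult.
Weights: 5 na: H, 6 ti:m H, 7 do L.
The penult (syllable 6, ti:m) is heavy, so it takes stress.
Stress on syllable 6: li.tru.du:.go.na:.ˈti:m.do.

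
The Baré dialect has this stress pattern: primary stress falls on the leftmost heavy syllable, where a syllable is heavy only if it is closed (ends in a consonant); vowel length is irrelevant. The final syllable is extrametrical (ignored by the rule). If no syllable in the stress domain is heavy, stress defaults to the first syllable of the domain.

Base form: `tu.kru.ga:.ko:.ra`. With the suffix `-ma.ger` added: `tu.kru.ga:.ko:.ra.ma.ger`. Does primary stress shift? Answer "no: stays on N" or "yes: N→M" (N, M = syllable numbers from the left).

Base `tu.kru.ga:.ko:.ra` (5 syllables):
  The final syllable (5, ra) is extrametrical; the stress domain is syllables 1–4.
  Weights: 1 tu L, 2 kru L, 3 ga: L, 4 ko: L.
  No heavy syllable in the domain; default to the first syllable of the domain = syllable 1.
  → primary stress on syllable 1.
Suffixed `tu.kru.ga:.ko:.ra.ma.ger` (7 syllables):
  The final syllable (7, ger) is extrametrical; the stress domain is syllables 1–6.
  Weights: 1 tu L, 2 kru L, 3 ga: L, 4 ko: L, 5 ra L, 6 ma L.
  No heavy syllable in the domain; default to the first syllable of the domain = syllable 1.
  → primary stress on syllable 1.

no: stays on 1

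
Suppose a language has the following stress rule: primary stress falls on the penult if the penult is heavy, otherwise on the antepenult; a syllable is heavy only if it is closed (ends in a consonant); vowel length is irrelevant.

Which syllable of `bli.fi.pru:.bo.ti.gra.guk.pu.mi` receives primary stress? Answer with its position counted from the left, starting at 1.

Weights: 7 guk H, 8 pu L, 9 mi L.
The penult (syllable 8, pu) is light, so stress falls on the antepenult (syllable 7, guk).
Primary stress: syllable 7 → bli.fi.pru:.bo.ti.gra.ˈguk.pu.mi.

7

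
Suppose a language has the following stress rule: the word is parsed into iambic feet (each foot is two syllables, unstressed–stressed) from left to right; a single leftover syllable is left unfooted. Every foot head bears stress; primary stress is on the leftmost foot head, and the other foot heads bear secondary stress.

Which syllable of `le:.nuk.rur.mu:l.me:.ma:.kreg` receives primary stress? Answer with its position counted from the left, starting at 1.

2

Parse left to right into iambic (σˈσ) feet: (le:.ˈnuk) (rur.ˈmu:l) (me:.ˈma:) kreg. Syllable 7 is left unfooted.
Foot heads (stressed positions): 2, 4, 6.
End Rule Leftmost: primary stress on the leftmost head = syllable 2.
Primary stress: syllable 2 → le:.ˈnuk.rur.mu:l.me:.ma:.kreg.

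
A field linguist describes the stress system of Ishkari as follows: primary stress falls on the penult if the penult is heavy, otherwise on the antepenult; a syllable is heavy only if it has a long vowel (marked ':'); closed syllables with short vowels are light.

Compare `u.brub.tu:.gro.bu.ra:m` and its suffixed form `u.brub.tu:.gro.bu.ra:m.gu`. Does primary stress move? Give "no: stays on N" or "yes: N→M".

Base `u.brub.tu:.gro.bu.ra:m` (6 syllables):
  Weights: 4 gro L, 5 bu L, 6 ra:m H.
  The penult (syllable 5, bu) is light, so stress falls on the antepenult (syllable 4, gro).
  → primary stress on syllable 4.
Suffixed `u.brub.tu:.gro.bu.ra:m.gu` (7 syllables):
  Weights: 5 bu L, 6 ra:m H, 7 gu L.
  The penult (syllable 6, ra:m) is heavy, so it takes stress.
  → primary stress on syllable 6.

yes: 4→6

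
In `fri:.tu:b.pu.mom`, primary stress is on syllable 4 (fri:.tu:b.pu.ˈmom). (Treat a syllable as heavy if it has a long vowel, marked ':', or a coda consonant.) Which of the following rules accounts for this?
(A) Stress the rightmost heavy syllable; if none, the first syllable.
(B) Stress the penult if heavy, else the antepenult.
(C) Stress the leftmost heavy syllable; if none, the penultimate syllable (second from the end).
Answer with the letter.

A

Rule A → syllable 4 ✓.
Rule B → syllable 2 (observed: 4).
Rule C → syllable 1 (observed: 4).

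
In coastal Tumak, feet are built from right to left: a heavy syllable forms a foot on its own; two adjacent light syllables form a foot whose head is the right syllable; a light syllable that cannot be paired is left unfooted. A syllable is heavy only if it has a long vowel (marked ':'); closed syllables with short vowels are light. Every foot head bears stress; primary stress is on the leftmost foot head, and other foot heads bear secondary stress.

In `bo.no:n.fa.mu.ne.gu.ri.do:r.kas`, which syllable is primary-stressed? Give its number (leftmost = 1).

2

Weights: 1 bo L, 2 no:n H, 3 fa L, 4 mu L, 5 ne L, 6 gu L, 7 ri L, 8 do:r H, 9 kas L.
Parse right to left (heavy = foot alone; LL = one foot; stranded L unfooted): bo (ˈno:n) fa (mu.ˈne) (gu.ˈri) (ˈdo:r) kas.
Foot heads: 2, 5, 7, 8.
Primary stress on the leftmost head = syllable 2.
Primary stress: syllable 2 → bo.ˈno:n.fa.mu.ne.gu.ri.do:r.kas.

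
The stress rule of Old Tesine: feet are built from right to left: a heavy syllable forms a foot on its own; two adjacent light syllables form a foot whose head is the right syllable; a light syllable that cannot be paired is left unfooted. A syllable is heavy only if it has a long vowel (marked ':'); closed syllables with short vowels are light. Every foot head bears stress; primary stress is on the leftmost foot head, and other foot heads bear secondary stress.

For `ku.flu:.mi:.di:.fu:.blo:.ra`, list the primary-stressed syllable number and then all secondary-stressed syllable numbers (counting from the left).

Weights: 1 ku L, 2 flu: H, 3 mi: H, 4 di: H, 5 fu: H, 6 blo: H, 7 ra L.
Parse right to left (heavy = foot alone; LL = one foot; stranded L unfooted): ku (ˈflu:) (ˈmi:) (ˈdi:) (ˈfu:) (ˈblo:) ra.
Foot heads: 2, 3, 4, 5, 6.
Primary stress on the leftmost head = syllable 2.
Secondary stress on 3, 4, 5, 6: ku.ˈflu:.ˌmi:.ˌdi:.ˌfu:.ˌblo:.ra.

primary 2, secondary 3, 4, 5, 6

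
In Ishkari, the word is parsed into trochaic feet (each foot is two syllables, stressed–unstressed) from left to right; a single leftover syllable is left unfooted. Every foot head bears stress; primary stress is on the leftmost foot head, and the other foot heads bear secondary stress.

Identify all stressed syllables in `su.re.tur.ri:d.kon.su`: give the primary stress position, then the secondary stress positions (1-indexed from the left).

Parse left to right into trochaic (ˈσσ) feet: (ˈsu.re) (ˈtur.ri:d) (ˈkon.su).
Foot heads (stressed positions): 1, 3, 5.
End Rule Leftmost: primary stress on the leftmost head = syllable 1.
Secondary stress on 3, 5: ˈsu.re.ˌtur.ri:d.ˌkon.su.

primary 1, secondary 3, 5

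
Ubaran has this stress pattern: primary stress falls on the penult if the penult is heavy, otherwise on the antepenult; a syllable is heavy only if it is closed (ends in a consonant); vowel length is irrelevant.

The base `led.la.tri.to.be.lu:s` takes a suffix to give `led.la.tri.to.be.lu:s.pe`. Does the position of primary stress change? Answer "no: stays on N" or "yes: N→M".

yes: 4→6

Base `led.la.tri.to.be.lu:s` (6 syllables):
  Weights: 4 to L, 5 be L, 6 lu:s H.
  The penult (syllable 5, be) is light, so stress falls on the antepenult (syllable 4, to).
  → primary stress on syllable 4.
Suffixed `led.la.tri.to.be.lu:s.pe` (7 syllables):
  Weights: 5 be L, 6 lu:s H, 7 pe L.
  The penult (syllable 6, lu:s) is heavy, so it takes stress.
  → primary stress on syllable 6.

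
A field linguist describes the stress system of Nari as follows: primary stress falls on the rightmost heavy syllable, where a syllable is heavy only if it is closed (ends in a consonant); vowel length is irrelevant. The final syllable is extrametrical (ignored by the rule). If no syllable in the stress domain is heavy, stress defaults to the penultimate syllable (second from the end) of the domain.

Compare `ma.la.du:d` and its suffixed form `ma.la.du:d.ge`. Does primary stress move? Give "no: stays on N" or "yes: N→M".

yes: 1→3

Base `ma.la.du:d` (3 syllables):
  The final syllable (3, du:d) is extrametrical; the stress domain is syllables 1–2.
  Weights: 1 ma L, 2 la L.
  No heavy syllable in the domain; default to the penultimate syllable (second from the end) of the domain = syllable 1.
  → primary stress on syllable 1.
Suffixed `ma.la.du:d.ge` (4 syllables):
  The final syllable (4, ge) is extrametrical; the stress domain is syllables 1–3.
  Weights: 1 ma L, 2 la L, 3 du:d H.
  Heavy syllables in the domain: 3. The rightmost is syllable 3 (du:d).
  → primary stress on syllable 3.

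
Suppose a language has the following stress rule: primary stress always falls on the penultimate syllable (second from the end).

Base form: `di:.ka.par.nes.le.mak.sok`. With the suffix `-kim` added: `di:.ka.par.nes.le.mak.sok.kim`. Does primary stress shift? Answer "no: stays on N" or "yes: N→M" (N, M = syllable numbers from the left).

yes: 6→7

Base `di:.ka.par.nes.le.mak.sok` (7 syllables):
  The word has 7 syllables; the penultimate syllable (second from the end) is syllable 6 (mak).
  → primary stress on syllable 6.
Suffixed `di:.ka.par.nes.le.mak.sok.kim` (8 syllables):
  The word has 8 syllables; the penultimate syllable (second from the end) is syllable 7 (sok).
  → primary stress on syllable 7.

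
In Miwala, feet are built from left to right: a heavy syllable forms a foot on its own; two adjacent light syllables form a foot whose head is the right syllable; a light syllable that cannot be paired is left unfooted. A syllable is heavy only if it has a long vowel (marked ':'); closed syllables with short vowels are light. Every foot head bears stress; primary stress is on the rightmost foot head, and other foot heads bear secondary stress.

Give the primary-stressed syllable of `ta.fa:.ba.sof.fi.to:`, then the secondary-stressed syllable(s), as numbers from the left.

primary 6, secondary 2, 4

Weights: 1 ta L, 2 fa: H, 3 ba L, 4 sof L, 5 fi L, 6 to: H.
Parse left to right (heavy = foot alone; LL = one foot; stranded L unfooted): ta (ˈfa:) (ba.ˈsof) fi (ˈto:).
Foot heads: 2, 4, 6.
Primary stress on the rightmost head = syllable 6.
Secondary stress on 2, 4: ta.ˌfa:.ba.ˌsof.fi.ˈto:.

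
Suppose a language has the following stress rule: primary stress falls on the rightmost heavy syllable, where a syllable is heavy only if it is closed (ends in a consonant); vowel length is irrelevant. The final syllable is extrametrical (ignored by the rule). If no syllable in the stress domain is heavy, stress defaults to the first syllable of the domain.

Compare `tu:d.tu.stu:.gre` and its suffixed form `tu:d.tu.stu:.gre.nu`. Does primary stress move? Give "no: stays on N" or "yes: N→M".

Base `tu:d.tu.stu:.gre` (4 syllables):
  The final syllable (4, gre) is extrametrical; the stress domain is syllables 1–3.
  Weights: 1 tu:d H, 2 tu L, 3 stu: L.
  Heavy syllables in the domain: 1. The rightmost is syllable 1 (tu:d).
  → primary stress on syllable 1.
Suffixed `tu:d.tu.stu:.gre.nu` (5 syllables):
  The final syllable (5, nu) is extrametrical; the stress domain is syllables 1–4.
  Weights: 1 tu:d H, 2 tu L, 3 stu: L, 4 gre L.
  Heavy syllables in the domain: 1. The rightmost is syllable 1 (tu:d).
  → primary stress on syllable 1.

no: stays on 1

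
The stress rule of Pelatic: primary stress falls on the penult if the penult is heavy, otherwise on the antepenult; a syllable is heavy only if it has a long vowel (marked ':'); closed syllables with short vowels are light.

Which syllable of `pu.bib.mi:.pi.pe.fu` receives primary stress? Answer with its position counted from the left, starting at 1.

4

Weights: 4 pi L, 5 pe L, 6 fu L.
The penult (syllable 5, pe) is light, so stress falls on the antepenult (syllable 4, pi).
Primary stress: syllable 4 → pu.bib.mi:.ˈpi.pe.fu.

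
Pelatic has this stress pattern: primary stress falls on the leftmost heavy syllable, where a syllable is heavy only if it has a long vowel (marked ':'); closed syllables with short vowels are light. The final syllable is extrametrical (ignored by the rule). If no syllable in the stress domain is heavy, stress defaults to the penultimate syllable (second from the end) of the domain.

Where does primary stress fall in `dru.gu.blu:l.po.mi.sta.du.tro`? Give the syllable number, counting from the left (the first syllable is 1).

3

The final syllable (8, tro) is extrametrical; the stress domain is syllables 1–7.
Weights: 1 dru L, 2 gu L, 3 blu:l H, 4 po L, 5 mi L, 6 sta L, 7 du L.
Heavy syllables in the domain: 3. The leftmost is syllable 3 (blu:l).
Primary stress: syllable 3 → dru.gu.ˈblu:l.po.mi.sta.du.tro.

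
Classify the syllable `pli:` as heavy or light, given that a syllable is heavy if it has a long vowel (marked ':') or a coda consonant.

`pli:`: long vowel, open (no coda). Long vowel → heavy.

heavy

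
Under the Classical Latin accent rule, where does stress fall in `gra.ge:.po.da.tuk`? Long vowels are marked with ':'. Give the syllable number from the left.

3

Classical Latin: stress the penult if heavy (long vowel or closed), else the antepenult.
Weights: 3 po L, 4 da L, 5 tuk H.
The penult (syllable 4, da) is light, so stress falls on the antepenult (syllable 3, po).
Stress on syllable 3: gra.ge:.ˈpo.da.tuk.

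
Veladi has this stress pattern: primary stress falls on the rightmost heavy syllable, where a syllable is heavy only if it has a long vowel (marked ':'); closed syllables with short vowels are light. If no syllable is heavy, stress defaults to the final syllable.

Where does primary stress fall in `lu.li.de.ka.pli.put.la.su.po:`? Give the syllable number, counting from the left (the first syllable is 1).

9

Weights: 1 lu L, 2 li L, 3 de L, 4 ka L, 5 pli L, 6 put L, 7 la L, 8 su L, 9 po: H.
Heavy syllables in the domain: 9. The rightmost is syllable 9 (po:).
Primary stress: syllable 9 → lu.li.de.ka.pli.put.la.su.ˈpo:.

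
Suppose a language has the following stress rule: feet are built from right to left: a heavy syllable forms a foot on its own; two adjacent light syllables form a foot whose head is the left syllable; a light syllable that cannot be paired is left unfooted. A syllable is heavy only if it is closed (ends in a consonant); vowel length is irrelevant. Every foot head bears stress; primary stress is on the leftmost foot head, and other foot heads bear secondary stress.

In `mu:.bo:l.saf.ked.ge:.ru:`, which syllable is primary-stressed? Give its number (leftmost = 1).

2

Weights: 1 mu: L, 2 bo:l H, 3 saf H, 4 ked H, 5 ge: L, 6 ru: L.
Parse right to left (heavy = foot alone; LL = one foot; stranded L unfooted): mu: (ˈbo:l) (ˈsaf) (ˈked) (ˈge:.ru:).
Foot heads: 2, 3, 4, 5.
Primary stress on the leftmost head = syllable 2.
Primary stress: syllable 2 → mu:.ˈbo:l.saf.ked.ge:.ru:.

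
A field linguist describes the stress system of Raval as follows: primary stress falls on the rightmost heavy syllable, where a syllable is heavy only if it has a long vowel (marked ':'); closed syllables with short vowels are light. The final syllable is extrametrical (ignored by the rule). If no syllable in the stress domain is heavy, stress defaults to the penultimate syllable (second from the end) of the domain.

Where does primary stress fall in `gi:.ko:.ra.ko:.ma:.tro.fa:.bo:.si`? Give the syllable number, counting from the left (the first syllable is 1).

8

The final syllable (9, si) is extrametrical; the stress domain is syllables 1–8.
Weights: 1 gi: H, 2 ko: H, 3 ra L, 4 ko: H, 5 ma: H, 6 tro L, 7 fa: H, 8 bo: H.
Heavy syllables in the domain: 1, 2, 4, 5, 7, 8. The rightmost is syllable 8 (bo:).
Primary stress: syllable 8 → gi:.ko:.ra.ko:.ma:.tro.fa:.ˈbo:.si.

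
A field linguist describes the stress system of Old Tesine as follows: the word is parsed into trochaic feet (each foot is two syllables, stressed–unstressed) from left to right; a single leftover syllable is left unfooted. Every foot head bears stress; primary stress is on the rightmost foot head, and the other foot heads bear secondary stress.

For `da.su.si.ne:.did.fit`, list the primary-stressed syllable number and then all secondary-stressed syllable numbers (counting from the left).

Parse left to right into trochaic (ˈσσ) feet: (ˈda.su) (ˈsi.ne:) (ˈdid.fit).
Foot heads (stressed positions): 1, 3, 5.
End Rule Rightmost: primary stress on the rightmost head = syllable 5.
Secondary stress on 1, 3: ˌda.su.ˌsi.ne:.ˈdid.fit.

primary 5, secondary 1, 3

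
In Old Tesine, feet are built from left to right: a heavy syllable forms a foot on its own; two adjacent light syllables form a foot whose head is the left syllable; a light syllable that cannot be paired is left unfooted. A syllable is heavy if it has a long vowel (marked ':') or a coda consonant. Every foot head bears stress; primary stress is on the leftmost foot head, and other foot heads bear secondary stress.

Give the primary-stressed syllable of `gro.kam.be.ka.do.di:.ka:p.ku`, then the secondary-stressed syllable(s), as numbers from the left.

primary 2, secondary 3, 6, 7

Weights: 1 gro L, 2 kam H, 3 be L, 4 ka L, 5 do L, 6 di: H, 7 ka:p H, 8 ku L.
Parse left to right (heavy = foot alone; LL = one foot; stranded L unfooted): gro (ˈkam) (ˈbe.ka) do (ˈdi:) (ˈka:p) ku.
Foot heads: 2, 3, 6, 7.
Primary stress on the leftmost head = syllable 2.
Secondary stress on 3, 6, 7: gro.ˈkam.ˌbe.ka.do.ˌdi:.ˌka:p.ku.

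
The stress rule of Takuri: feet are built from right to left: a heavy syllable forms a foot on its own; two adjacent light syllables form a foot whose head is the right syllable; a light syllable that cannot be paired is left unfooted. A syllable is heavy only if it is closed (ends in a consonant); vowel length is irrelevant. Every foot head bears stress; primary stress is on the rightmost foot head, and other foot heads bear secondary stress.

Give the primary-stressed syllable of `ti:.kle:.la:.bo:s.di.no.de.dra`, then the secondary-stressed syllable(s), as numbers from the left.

primary 8, secondary 3, 4, 6

Weights: 1 ti: L, 2 kle: L, 3 la: L, 4 bo:s H, 5 di L, 6 no L, 7 de L, 8 dra L.
Parse right to left (heavy = foot alone; LL = one foot; stranded L unfooted): ti: (kle:.ˈla:) (ˈbo:s) (di.ˈno) (de.ˈdra).
Foot heads: 3, 4, 6, 8.
Primary stress on the rightmost head = syllable 8.
Secondary stress on 3, 4, 6: ti:.kle:.ˌla:.ˌbo:s.di.ˌno.de.ˈdra.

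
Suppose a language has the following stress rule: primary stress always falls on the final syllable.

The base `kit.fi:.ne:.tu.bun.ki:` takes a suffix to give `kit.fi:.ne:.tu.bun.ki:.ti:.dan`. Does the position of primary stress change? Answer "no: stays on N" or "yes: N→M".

yes: 6→8

Base `kit.fi:.ne:.tu.bun.ki:` (6 syllables):
  The word has 6 syllables; the final syllable is syllable 6 (ki:).
  → primary stress on syllable 6.
Suffixed `kit.fi:.ne:.tu.bun.ki:.ti:.dan` (8 syllables):
  The word has 8 syllables; the final syllable is syllable 8 (dan).
  → primary stress on syllable 8.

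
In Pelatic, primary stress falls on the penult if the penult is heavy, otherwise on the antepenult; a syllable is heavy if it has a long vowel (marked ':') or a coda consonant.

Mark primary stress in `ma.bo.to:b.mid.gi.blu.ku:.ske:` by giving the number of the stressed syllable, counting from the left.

Weights: 6 blu L, 7 ku: H, 8 ske: H.
The penult (syllable 7, ku:) is heavy, so it takes stress.
Primary stress: syllable 7 → ma.bo.to:b.mid.gi.blu.ˈku:.ske:.

7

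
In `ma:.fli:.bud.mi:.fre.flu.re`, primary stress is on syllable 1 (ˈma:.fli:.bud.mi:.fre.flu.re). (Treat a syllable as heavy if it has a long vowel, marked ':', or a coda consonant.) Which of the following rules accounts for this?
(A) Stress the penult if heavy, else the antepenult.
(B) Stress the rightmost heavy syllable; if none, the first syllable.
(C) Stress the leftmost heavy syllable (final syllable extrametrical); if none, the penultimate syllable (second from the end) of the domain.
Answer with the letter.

Rule A → syllable 5 (observed: 1).
Rule B → syllable 4 (observed: 1).
Rule C → syllable 1 ✓.

C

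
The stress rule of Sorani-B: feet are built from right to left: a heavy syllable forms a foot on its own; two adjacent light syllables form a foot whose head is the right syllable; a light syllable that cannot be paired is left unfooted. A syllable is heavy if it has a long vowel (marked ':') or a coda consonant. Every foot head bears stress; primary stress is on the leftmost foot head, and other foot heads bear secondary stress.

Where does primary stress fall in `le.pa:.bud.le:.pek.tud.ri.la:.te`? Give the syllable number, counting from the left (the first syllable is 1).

2

Weights: 1 le L, 2 pa: H, 3 bud H, 4 le: H, 5 pek H, 6 tud H, 7 ri L, 8 la: H, 9 te L.
Parse right to left (heavy = foot alone; LL = one foot; stranded L unfooted): le (ˈpa:) (ˈbud) (ˈle:) (ˈpek) (ˈtud) ri (ˈla:) te.
Foot heads: 2, 3, 4, 5, 6, 8.
Primary stress on the leftmost head = syllable 2.
Primary stress: syllable 2 → le.ˈpa:.bud.le:.pek.tud.ri.la:.te.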